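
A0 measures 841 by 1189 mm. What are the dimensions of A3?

A1: ⌊1189/2⌋ × 841 = 594 × 841 mm
A2: ⌊841/2⌋ × 594 = 420 × 594 mm
A3: ⌊594/2⌋ × 420 = 297 × 420 mm

297 × 420 mm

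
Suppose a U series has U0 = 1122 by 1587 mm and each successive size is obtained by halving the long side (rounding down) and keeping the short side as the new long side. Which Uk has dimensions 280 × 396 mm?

U0: 1122 × 1587 mm
U1: 793 × 1122 mm
U2: 561 × 793 mm
U3: 396 × 561 mm
U4: 280 × 396 mm
U5: 198 × 280 mm
→ matches U4.

U4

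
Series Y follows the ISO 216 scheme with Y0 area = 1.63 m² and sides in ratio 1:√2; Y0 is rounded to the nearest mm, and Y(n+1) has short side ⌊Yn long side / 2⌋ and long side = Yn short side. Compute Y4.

268 × 379 mm

Let Y0's short side be w mm. w · w√2 = 1.63 m² = 1,630,000 mm², so w ≈ 1073.6 mm and w√2 ≈ 1518.3 mm → Y0 = 1074 × 1518 mm.
Y1: ⌊1518/2⌋ × 1074 = 759 × 1074 mm
Y2: ⌊1074/2⌋ × 759 = 537 × 759 mm
Y3: ⌊759/2⌋ × 537 = 379 × 537 mm
Y4: ⌊537/2⌋ × 379 = 268 × 379 mm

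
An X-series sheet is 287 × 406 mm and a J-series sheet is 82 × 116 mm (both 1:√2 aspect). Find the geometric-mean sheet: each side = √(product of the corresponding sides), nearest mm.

Short side: √(287 · 82) = √23534 ≈ 153.4 → 153 mm
Long side: √(406 · 116) = √47096 ≈ 217.0 → 217 mm

153 × 217 mm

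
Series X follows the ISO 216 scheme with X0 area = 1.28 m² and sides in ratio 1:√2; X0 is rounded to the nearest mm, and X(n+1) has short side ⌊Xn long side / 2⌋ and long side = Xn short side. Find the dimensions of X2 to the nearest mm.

475 × 672 mm

Let X0's short side be w mm. w · w√2 = 1.28 m² = 1,280,000 mm², so w ≈ 951.4 mm and w√2 ≈ 1345.4 mm → X0 = 951 × 1345 mm.
X1: ⌊1345/2⌋ × 951 = 672 × 951 mm
X2: ⌊951/2⌋ × 672 = 475 × 672 mm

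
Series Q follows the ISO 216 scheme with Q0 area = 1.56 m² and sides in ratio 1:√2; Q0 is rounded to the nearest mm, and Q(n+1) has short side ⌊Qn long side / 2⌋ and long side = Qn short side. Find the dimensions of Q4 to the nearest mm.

Let Q0's short side be w mm. w · w√2 = 1.56 m² = 1,560,000 mm², so w ≈ 1050.3 mm and w√2 ≈ 1485.3 mm → Q0 = 1050 × 1485 mm.
Q1: ⌊1485/2⌋ × 1050 = 742 × 1050 mm
Q2: ⌊1050/2⌋ × 742 = 525 × 742 mm
Q3: ⌊742/2⌋ × 525 = 371 × 525 mm
Q4: ⌊525/2⌋ × 371 = 262 × 371 mm

262 × 371 mm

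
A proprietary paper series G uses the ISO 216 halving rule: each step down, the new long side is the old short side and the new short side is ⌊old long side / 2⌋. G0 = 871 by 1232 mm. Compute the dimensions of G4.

217 × 308 mm

G1: ⌊1232/2⌋ × 871 = 616 × 871 mm
G2: ⌊871/2⌋ × 616 = 435 × 616 mm
G3: ⌊616/2⌋ × 435 = 308 × 435 mm
G4: ⌊435/2⌋ × 308 = 217 × 308 mm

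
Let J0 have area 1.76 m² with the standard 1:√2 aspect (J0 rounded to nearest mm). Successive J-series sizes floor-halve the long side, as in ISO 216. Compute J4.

279 × 394 mm

Let J0's short side be w mm. w · w√2 = 1.76 m² = 1,760,000 mm², so w ≈ 1115.6 mm and w√2 ≈ 1577.7 mm → J0 = 1116 × 1578 mm.
J1: ⌊1578/2⌋ × 1116 = 789 × 1116 mm
J2: ⌊1116/2⌋ × 789 = 558 × 789 mm
J3: ⌊789/2⌋ × 558 = 394 × 558 mm
J4: ⌊558/2⌋ × 394 = 279 × 394 mm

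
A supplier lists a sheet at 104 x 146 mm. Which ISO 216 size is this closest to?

A6 (105 × 148 mm)

Aspect ratio 146/104 ≈ 1.404 — close to the ISO √2 ≈ 1.414.
In the A-series (A0 area = 1 m²): A6 = 105 × 148 mm.
Off by 3 mm total — nearest standard size.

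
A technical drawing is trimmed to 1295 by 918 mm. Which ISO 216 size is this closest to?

Aspect ratio 1295/918 ≈ 1.411 — close to the ISO √2 ≈ 1.414.
In the C-series (envelope sizes, between A and B): C0 = 917 × 1297 mm.
Off by 3 mm total — nearest standard size.

C0 (917 × 1297 mm)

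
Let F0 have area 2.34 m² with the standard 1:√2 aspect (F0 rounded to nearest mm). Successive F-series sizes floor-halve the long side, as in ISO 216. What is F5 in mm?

227 × 321 mm

Let F0's short side be w mm. w · w√2 = 2.34 m² = 2,340,000 mm², so w ≈ 1286.3 mm and w√2 ≈ 1819.1 mm → F0 = 1286 × 1819 mm.
F1: ⌊1819/2⌋ × 1286 = 909 × 1286 mm
F2: ⌊1286/2⌋ × 909 = 643 × 909 mm
F3: ⌊909/2⌋ × 643 = 454 × 643 mm
F4: ⌊643/2⌋ × 454 = 321 × 454 mm
F5: ⌊454/2⌋ × 321 = 227 × 321 mm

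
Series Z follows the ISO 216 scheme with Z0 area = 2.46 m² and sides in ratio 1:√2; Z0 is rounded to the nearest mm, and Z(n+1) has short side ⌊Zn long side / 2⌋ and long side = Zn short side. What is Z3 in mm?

466 × 659 mm

Let Z0's short side be w mm. w · w√2 = 2.46 m² = 2,460,000 mm², so w ≈ 1318.9 mm and w√2 ≈ 1865.2 mm → Z0 = 1319 × 1865 mm.
Z1: ⌊1865/2⌋ × 1319 = 932 × 1319 mm
Z2: ⌊1319/2⌋ × 932 = 659 × 932 mm
Z3: ⌊932/2⌋ × 659 = 466 × 659 mm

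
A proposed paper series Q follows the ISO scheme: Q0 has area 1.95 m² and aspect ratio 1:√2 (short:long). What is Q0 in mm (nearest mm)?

1174 × 1661 mm

Let the short side be w mm. Then w · w√2 = 1.95 m² = 1,950,000 mm².
w² = 1,950,000/√2, so w ≈ 1174.2 mm; long side = w√2 ≈ 1660.6 mm.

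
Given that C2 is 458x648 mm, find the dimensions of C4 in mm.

229 × 324 mm

C3: ⌊648/2⌋ × 458 = 324 × 458 mm
C4: ⌊458/2⌋ × 324 = 229 × 324 mm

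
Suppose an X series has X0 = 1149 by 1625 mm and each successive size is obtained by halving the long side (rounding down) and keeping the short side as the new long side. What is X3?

X1: ⌊1625/2⌋ × 1149 = 812 × 1149 mm
X2: ⌊1149/2⌋ × 812 = 574 × 812 mm
X3: ⌊812/2⌋ × 574 = 406 × 574 mm

406 × 574 mm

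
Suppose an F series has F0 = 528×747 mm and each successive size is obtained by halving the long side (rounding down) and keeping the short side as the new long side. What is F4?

F1: ⌊747/2⌋ × 528 = 373 × 528 mm
F2: ⌊528/2⌋ × 373 = 264 × 373 mm
F3: ⌊373/2⌋ × 264 = 186 × 264 mm
F4: ⌊264/2⌋ × 186 = 132 × 186 mm

132 × 186 mm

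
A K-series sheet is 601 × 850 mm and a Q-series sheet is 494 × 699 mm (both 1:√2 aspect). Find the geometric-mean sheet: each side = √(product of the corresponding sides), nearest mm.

545 × 771 mm

Short side: √(601 · 494) = √296894 ≈ 544.9 → 545 mm
Long side: √(850 · 699) = √594150 ≈ 770.8 → 771 mm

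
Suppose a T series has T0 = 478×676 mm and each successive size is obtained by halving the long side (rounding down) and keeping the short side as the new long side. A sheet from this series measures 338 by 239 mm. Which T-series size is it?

T0: 478 × 676 mm
T1: 338 × 478 mm
T2: 239 × 338 mm
T3: 169 × 239 mm
→ matches T2.

T2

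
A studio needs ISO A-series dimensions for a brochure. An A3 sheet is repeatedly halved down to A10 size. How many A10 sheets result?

Each ISO step halves the sheet: 1 × A3 → 2 × A4 → 4 × A5 → 8 × A6 → …
From A3 to A10 is 7 halving steps: 2^7 = 128.

128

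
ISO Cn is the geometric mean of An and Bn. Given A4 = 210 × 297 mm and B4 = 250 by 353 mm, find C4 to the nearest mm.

229 × 324 mm

Short side: √(210 · 250) = √52500 ≈ 229.1 → 229 mm
Long side: √(297 · 353) = √104841 ≈ 323.8 → 324 mm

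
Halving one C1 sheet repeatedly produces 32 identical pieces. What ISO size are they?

32 = 2^5, so 5 halving steps.
C1 → C2 → … → C6 after 5 steps.

C6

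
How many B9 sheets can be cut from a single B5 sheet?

16

B5 = 176 × 250 mm; B9 = 44 × 62 mm.
Each halving step doubles the count; 4 steps from B5 to B9.
2^4 = 16.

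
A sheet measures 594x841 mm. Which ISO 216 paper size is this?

A1 (594 × 841 mm)

Aspect ratio 841/594 ≈ 1.416 — close to the ISO √2 ≈ 1.414.
In the A-series (A0 area = 1 m²): A1 = 594 × 841 mm.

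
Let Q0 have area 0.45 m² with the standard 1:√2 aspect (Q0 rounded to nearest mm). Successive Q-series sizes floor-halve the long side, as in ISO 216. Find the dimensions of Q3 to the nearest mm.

199 × 282 mm

Let Q0's short side be w mm. w · w√2 = 0.45 m² = 450,000 mm², so w ≈ 564.1 mm and w√2 ≈ 797.7 mm → Q0 = 564 × 798 mm.
Q1: ⌊798/2⌋ × 564 = 399 × 564 mm
Q2: ⌊564/2⌋ × 399 = 282 × 399 mm
Q3: ⌊399/2⌋ × 282 = 199 × 282 mm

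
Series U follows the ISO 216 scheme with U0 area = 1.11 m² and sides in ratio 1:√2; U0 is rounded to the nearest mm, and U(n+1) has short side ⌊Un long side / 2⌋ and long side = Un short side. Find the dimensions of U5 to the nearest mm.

Let U0's short side be w mm. w · w√2 = 1.11 m² = 1,110,000 mm², so w ≈ 885.9 mm and w√2 ≈ 1252.9 mm → U0 = 886 × 1253 mm.
U1: ⌊1253/2⌋ × 886 = 626 × 886 mm
U2: ⌊886/2⌋ × 626 = 443 × 626 mm
U3: ⌊626/2⌋ × 443 = 313 × 443 mm
U4: ⌊443/2⌋ × 313 = 221 × 313 mm
U5: ⌊313/2⌋ × 221 = 156 × 221 mm

156 × 221 mm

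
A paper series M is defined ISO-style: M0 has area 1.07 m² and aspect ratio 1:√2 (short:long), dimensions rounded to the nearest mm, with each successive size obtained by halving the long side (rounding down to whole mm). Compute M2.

Let M0's short side be w mm. w · w√2 = 1.07 m² = 1,070,000 mm², so w ≈ 869.8 mm and w√2 ≈ 1230.1 mm → M0 = 870 × 1230 mm.
M1: ⌊1230/2⌋ × 870 = 615 × 870 mm
M2: ⌊870/2⌋ × 615 = 435 × 615 mm

435 × 615 mm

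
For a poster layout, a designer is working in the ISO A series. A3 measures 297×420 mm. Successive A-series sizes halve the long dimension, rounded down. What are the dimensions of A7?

74 × 105 mm

A4: ⌊420/2⌋ × 297 = 210 × 297 mm
A5: ⌊297/2⌋ × 210 = 148 × 210 mm
A6: ⌊210/2⌋ × 148 = 105 × 148 mm
A7: ⌊148/2⌋ × 105 = 74 × 105 mm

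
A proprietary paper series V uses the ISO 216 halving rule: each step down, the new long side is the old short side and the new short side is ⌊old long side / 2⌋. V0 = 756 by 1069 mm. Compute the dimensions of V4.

189 × 267 mm

V1: ⌊1069/2⌋ × 756 = 534 × 756 mm
V2: ⌊756/2⌋ × 534 = 378 × 534 mm
V3: ⌊534/2⌋ × 378 = 267 × 378 mm
V4: ⌊378/2⌋ × 267 = 189 × 267 mm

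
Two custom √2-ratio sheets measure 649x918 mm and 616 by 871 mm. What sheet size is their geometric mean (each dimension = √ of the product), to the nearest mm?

Short side: √(649 · 616) = √399784 ≈ 632.3 → 632 mm
Long side: √(918 · 871) = √799578 ≈ 894.2 → 894 mm

632 × 894 mm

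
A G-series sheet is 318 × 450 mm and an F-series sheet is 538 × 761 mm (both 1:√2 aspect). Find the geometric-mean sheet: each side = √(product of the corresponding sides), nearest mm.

Short side: √(318 · 538) = √171084 ≈ 413.6 → 414 mm
Long side: √(450 · 761) = √342450 ≈ 585.2 → 585 mm

414 × 585 mm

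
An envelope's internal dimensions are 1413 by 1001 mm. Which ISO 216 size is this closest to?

Aspect ratio 1413/1001 ≈ 1.412 — close to the ISO √2 ≈ 1.414.
In the B-series (B0 = 1000 × 1414 mm): B0 = 1000 × 1414 mm.
Off by 2 mm total — nearest standard size.

B0 (1000 × 1414 mm)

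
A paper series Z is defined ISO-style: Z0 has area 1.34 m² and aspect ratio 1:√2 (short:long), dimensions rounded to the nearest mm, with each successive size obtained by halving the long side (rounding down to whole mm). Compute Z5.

172 × 243 mm

Let Z0's short side be w mm. w · w√2 = 1.34 m² = 1,340,000 mm², so w ≈ 973.4 mm and w√2 ≈ 1376.6 mm → Z0 = 973 × 1377 mm.
Z1: ⌊1377/2⌋ × 973 = 688 × 973 mm
Z2: ⌊973/2⌋ × 688 = 486 × 688 mm
Z3: ⌊688/2⌋ × 486 = 344 × 486 mm
Z4: ⌊486/2⌋ × 344 = 243 × 344 mm
Z5: ⌊344/2⌋ × 243 = 172 × 243 mm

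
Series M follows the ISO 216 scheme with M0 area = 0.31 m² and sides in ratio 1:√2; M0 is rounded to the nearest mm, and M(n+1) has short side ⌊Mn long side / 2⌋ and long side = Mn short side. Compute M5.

82 × 117 mm

Let M0's short side be w mm. w · w√2 = 0.31 m² = 310,000 mm², so w ≈ 468.2 mm and w√2 ≈ 662.1 mm → M0 = 468 × 662 mm.
M1: ⌊662/2⌋ × 468 = 331 × 468 mm
M2: ⌊468/2⌋ × 331 = 234 × 331 mm
M3: ⌊331/2⌋ × 234 = 165 × 234 mm
M4: ⌊234/2⌋ × 165 = 117 × 165 mm
M5: ⌊165/2⌋ × 117 = 82 × 117 mm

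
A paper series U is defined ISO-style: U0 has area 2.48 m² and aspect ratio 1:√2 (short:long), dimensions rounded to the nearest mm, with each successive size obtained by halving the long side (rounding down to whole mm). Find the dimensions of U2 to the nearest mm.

662 × 936 mm

Let U0's short side be w mm. w · w√2 = 2.48 m² = 2,480,000 mm², so w ≈ 1324.2 mm and w√2 ≈ 1872.8 mm → U0 = 1324 × 1873 mm.
U1: ⌊1873/2⌋ × 1324 = 936 × 1324 mm
U2: ⌊1324/2⌋ × 936 = 662 × 936 mm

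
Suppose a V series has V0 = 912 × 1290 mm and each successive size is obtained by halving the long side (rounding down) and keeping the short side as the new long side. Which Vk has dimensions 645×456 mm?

V2

V0: 912 × 1290 mm
V1: 645 × 912 mm
V2: 456 × 645 mm
V3: 322 × 456 mm
→ matches V2.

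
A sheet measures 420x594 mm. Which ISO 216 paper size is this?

Aspect ratio 594/420 ≈ 1.414 — close to the ISO √2 ≈ 1.414.
In the A-series (A0 area = 1 m²): A2 = 420 × 594 mm.

A2 (420 × 594 mm)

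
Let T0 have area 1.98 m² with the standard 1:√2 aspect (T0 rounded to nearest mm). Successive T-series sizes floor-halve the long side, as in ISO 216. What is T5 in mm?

Let T0's short side be w mm. w · w√2 = 1.98 m² = 1,980,000 mm², so w ≈ 1183.2 mm and w√2 ≈ 1673.4 mm → T0 = 1183 × 1673 mm.
T1: ⌊1673/2⌋ × 1183 = 836 × 1183 mm
T2: ⌊1183/2⌋ × 836 = 591 × 836 mm
T3: ⌊836/2⌋ × 591 = 418 × 591 mm
T4: ⌊591/2⌋ × 418 = 295 × 418 mm
T5: ⌊418/2⌋ × 295 = 209 × 295 mm

209 × 295 mm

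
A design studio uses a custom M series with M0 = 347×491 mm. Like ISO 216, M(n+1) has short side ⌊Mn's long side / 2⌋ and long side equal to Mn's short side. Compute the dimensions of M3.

M1: ⌊491/2⌋ × 347 = 245 × 347 mm
M2: ⌊347/2⌋ × 245 = 173 × 245 mm
M3: ⌊245/2⌋ × 173 = 122 × 173 mm

122 × 173 mm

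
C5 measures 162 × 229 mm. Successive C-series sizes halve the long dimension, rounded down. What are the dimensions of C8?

57 × 81 mm

C6: ⌊229/2⌋ × 162 = 114 × 162 mm
C7: ⌊162/2⌋ × 114 = 81 × 114 mm
C8: ⌊114/2⌋ × 81 = 57 × 81 mm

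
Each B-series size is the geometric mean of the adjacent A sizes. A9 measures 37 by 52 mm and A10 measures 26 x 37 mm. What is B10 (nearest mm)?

31 × 44 mm

Short side: √(37 · 26) = √962 ≈ 31.0 → 31 mm
Long side: √(52 · 37) = √1924 ≈ 43.9 → 44 mm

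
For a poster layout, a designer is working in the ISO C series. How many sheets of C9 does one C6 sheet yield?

8

C6 = 114 × 162 mm; C9 = 40 × 57 mm.
Each halving step doubles the count; 3 steps from C6 to C9.
2^3 = 8.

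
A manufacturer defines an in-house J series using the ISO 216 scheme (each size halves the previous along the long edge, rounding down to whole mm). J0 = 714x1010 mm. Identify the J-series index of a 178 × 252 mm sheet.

J0: 714 × 1010 mm
J1: 505 × 714 mm
J2: 357 × 505 mm
J3: 252 × 357 mm
J4: 178 × 252 mm
J5: 126 × 178 mm
→ matches J4.

J4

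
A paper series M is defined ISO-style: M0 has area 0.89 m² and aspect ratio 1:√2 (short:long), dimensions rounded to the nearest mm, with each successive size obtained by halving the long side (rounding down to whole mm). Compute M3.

Let M0's short side be w mm. w · w√2 = 0.89 m² = 890,000 mm², so w ≈ 793.3 mm and w√2 ≈ 1121.9 mm → M0 = 793 × 1122 mm.
M1: ⌊1122/2⌋ × 793 = 561 × 793 mm
M2: ⌊793/2⌋ × 561 = 396 × 561 mm
M3: ⌊561/2⌋ × 396 = 280 × 396 mm

280 × 396 mm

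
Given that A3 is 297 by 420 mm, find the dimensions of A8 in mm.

52 × 74 mm

A4: ⌊420/2⌋ × 297 = 210 × 297 mm
A5: ⌊297/2⌋ × 210 = 148 × 210 mm
A6: ⌊210/2⌋ × 148 = 105 × 148 mm
A7: ⌊148/2⌋ × 105 = 74 × 105 mm
A8: ⌊105/2⌋ × 74 = 52 × 74 mm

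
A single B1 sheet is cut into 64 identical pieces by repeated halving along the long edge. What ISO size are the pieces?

B7

64 = 2^6, so 6 halving steps.
B1 → B2 → … → B7 after 6 steps.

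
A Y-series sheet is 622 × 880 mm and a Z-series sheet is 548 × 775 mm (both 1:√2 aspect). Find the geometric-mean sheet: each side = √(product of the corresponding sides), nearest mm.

Short side: √(622 · 548) = √340856 ≈ 583.8 → 584 mm
Long side: √(880 · 775) = √682000 ≈ 825.8 → 826 mm

584 × 826 mm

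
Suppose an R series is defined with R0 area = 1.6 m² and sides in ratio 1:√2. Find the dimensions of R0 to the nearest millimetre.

1064 × 1504 mm

Let the short side be w mm. Then w · w√2 = 1.6 m² = 1,600,000 mm².
w² = 1,600,000/√2, so w ≈ 1063.7 mm; long side = w√2 ≈ 1504.2 mm.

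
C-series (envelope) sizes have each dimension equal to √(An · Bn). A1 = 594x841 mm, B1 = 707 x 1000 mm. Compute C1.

648 × 917 mm

Short side: √(594 · 707) = √419958 ≈ 648.0 → 648 mm
Long side: √(841 · 1000) = √841000 ≈ 917.1 → 917 mm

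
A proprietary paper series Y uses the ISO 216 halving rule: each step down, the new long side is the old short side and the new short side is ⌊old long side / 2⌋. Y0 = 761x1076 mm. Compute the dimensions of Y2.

Y1: ⌊1076/2⌋ × 761 = 538 × 761 mm
Y2: ⌊761/2⌋ × 538 = 380 × 538 mm

380 × 538 mm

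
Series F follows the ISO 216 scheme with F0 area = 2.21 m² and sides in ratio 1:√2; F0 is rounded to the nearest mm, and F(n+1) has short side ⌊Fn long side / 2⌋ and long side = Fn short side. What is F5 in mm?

Let F0's short side be w mm. w · w√2 = 2.21 m² = 2,210,000 mm², so w ≈ 1250.1 mm and w√2 ≈ 1767.9 mm → F0 = 1250 × 1768 mm.
F1: ⌊1768/2⌋ × 1250 = 884 × 1250 mm
F2: ⌊1250/2⌋ × 884 = 625 × 884 mm
F3: ⌊884/2⌋ × 625 = 442 × 625 mm
F4: ⌊625/2⌋ × 442 = 312 × 442 mm
F5: ⌊442/2⌋ × 312 = 221 × 312 mm

221 × 312 mm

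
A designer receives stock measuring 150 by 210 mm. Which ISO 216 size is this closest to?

Aspect ratio 210/150 ≈ 1.400 — close to the ISO √2 ≈ 1.414.
In the A-series (A0 area = 1 m²): A5 = 148 × 210 mm.
Off by 2 mm total — nearest standard size.

A5 (148 × 210 mm)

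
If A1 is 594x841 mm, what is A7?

74 × 105 mm

A2: ⌊841/2⌋ × 594 = 420 × 594 mm
A3: ⌊594/2⌋ × 420 = 297 × 420 mm
A4: ⌊420/2⌋ × 297 = 210 × 297 mm
A5: ⌊297/2⌋ × 210 = 148 × 210 mm
A6: ⌊210/2⌋ × 148 = 105 × 148 mm
A7: ⌊148/2⌋ × 105 = 74 × 105 mm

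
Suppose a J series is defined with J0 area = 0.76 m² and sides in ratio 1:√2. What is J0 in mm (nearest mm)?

Let the short side be w mm. Then w · w√2 = 0.76 m² = 760,000 mm².
w² = 760,000/√2, so w ≈ 733.1 mm; long side = w√2 ≈ 1036.7 mm.

733 × 1037 mm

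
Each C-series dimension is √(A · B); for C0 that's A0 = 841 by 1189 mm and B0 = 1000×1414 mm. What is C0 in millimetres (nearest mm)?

917 × 1297 mm

Short: √(841 · 1000) = √841000 ≈ 917.1 mm.
Long: √(1189 · 1414) = √1681246 ≈ 1296.6 mm.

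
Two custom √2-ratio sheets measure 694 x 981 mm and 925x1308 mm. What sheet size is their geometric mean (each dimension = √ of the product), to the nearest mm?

801 × 1133 mm

Short side: √(694 · 925) = √641950 ≈ 801.2 → 801 mm
Long side: √(981 · 1308) = √1283148 ≈ 1132.8 → 1133 mm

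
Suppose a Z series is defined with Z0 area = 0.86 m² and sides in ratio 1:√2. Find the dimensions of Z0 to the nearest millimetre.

Let the short side be w mm. Then w · w√2 = 0.86 m² = 860,000 mm².
w² = 860,000/√2, so w ≈ 779.8 mm; long side = w√2 ≈ 1102.8 mm.

780 × 1103 mm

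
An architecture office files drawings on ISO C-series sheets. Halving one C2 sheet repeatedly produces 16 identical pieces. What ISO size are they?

16 = 2^4, so 4 halving steps.
C2 → C3 → … → C6 after 4 steps.

C6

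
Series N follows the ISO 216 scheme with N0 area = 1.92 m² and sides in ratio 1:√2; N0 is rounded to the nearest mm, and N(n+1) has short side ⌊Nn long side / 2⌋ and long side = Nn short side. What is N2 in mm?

582 × 824 mm

Let N0's short side be w mm. w · w√2 = 1.92 m² = 1,920,000 mm², so w ≈ 1165.2 mm and w√2 ≈ 1647.8 mm → N0 = 1165 × 1648 mm.
N1: ⌊1648/2⌋ × 1165 = 824 × 1165 mm
N2: ⌊1165/2⌋ × 824 = 582 × 824 mm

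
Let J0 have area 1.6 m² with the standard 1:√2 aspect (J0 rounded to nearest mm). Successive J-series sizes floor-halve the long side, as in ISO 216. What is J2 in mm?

532 × 752 mm

Let J0's short side be w mm. w · w√2 = 1.6 m² = 1,600,000 mm², so w ≈ 1063.7 mm and w√2 ≈ 1504.2 mm → J0 = 1064 × 1504 mm.
J1: ⌊1504/2⌋ × 1064 = 752 × 1064 mm
J2: ⌊1064/2⌋ × 752 = 532 × 752 mm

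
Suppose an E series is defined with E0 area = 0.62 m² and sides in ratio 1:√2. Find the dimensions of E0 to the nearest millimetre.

662 × 936 mm

Let the short side be w mm. Then w · w√2 = 0.62 m² = 620,000 mm².
w² = 620,000/√2, so w ≈ 662.1 mm; long side = w√2 ≈ 936.4 mm.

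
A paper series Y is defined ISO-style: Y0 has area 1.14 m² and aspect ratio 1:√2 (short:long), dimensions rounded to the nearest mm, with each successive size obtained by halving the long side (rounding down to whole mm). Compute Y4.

224 × 317 mm

Let Y0's short side be w mm. w · w√2 = 1.14 m² = 1,140,000 mm², so w ≈ 897.8 mm and w√2 ≈ 1269.7 mm → Y0 = 898 × 1270 mm.
Y1: ⌊1270/2⌋ × 898 = 635 × 898 mm
Y2: ⌊898/2⌋ × 635 = 449 × 635 mm
Y3: ⌊635/2⌋ × 449 = 317 × 449 mm
Y4: ⌊449/2⌋ × 317 = 224 × 317 mm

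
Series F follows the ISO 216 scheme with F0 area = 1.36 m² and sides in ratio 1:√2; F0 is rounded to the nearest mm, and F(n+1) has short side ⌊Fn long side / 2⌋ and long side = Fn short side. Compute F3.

Let F0's short side be w mm. w · w√2 = 1.36 m² = 1,360,000 mm², so w ≈ 980.6 mm and w√2 ≈ 1386.8 mm → F0 = 981 × 1387 mm.
F1: ⌊1387/2⌋ × 981 = 693 × 981 mm
F2: ⌊981/2⌋ × 693 = 490 × 693 mm
F3: ⌊693/2⌋ × 490 = 346 × 490 mm

346 × 490 mm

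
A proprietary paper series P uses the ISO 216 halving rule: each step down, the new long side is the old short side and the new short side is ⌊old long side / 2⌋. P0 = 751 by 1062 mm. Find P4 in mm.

P1: ⌊1062/2⌋ × 751 = 531 × 751 mm
P2: ⌊751/2⌋ × 531 = 375 × 531 mm
P3: ⌊531/2⌋ × 375 = 265 × 375 mm
P4: ⌊375/2⌋ × 265 = 187 × 265 mm

187 × 265 mm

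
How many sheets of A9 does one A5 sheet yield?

Each ISO step halves the sheet: 1 × A5 → 2 × A6 → 4 × A7 → 8 × A8 → …
From A5 to A9 is 4 halving steps: 2^4 = 16.

16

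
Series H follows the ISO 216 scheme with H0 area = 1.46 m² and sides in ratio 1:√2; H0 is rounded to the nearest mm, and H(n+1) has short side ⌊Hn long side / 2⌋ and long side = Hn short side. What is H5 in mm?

Let H0's short side be w mm. w · w√2 = 1.46 m² = 1,460,000 mm², so w ≈ 1016.1 mm and w√2 ≈ 1436.9 mm → H0 = 1016 × 1437 mm.
H1: ⌊1437/2⌋ × 1016 = 718 × 1016 mm
H2: ⌊1016/2⌋ × 718 = 508 × 718 mm
H3: ⌊718/2⌋ × 508 = 359 × 508 mm
H4: ⌊508/2⌋ × 359 = 254 × 359 mm
H5: ⌊359/2⌋ × 254 = 179 × 254 mm

179 × 254 mm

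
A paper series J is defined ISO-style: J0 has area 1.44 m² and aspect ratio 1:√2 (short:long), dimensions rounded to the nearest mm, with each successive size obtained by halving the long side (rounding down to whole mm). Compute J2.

504 × 713 mm

Let J0's short side be w mm. w · w√2 = 1.44 m² = 1,440,000 mm², so w ≈ 1009.1 mm and w√2 ≈ 1427.0 mm → J0 = 1009 × 1427 mm.
J1: ⌊1427/2⌋ × 1009 = 713 × 1009 mm
J2: ⌊1009/2⌋ × 713 = 504 × 713 mm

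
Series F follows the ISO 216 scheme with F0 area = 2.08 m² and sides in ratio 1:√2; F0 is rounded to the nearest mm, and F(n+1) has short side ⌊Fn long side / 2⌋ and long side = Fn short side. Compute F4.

303 × 428 mm

Let F0's short side be w mm. w · w√2 = 2.08 m² = 2,080,000 mm², so w ≈ 1212.8 mm and w√2 ≈ 1715.1 mm → F0 = 1213 × 1715 mm.
F1: ⌊1715/2⌋ × 1213 = 857 × 1213 mm
F2: ⌊1213/2⌋ × 857 = 606 × 857 mm
F3: ⌊857/2⌋ × 606 = 428 × 606 mm
F4: ⌊606/2⌋ × 428 = 303 × 428 mm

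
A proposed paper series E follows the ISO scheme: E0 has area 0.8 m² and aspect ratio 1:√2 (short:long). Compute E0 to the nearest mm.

Let the short side be w mm. Then w · w√2 = 0.8 m² = 800,000 mm².
w² = 800,000/√2, so w ≈ 752.1 mm; long side = w√2 ≈ 1063.7 mm.

752 × 1064 mm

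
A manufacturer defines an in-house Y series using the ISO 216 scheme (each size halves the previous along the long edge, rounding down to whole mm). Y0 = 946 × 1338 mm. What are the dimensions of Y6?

118 × 167 mm

Y1: ⌊1338/2⌋ × 946 = 669 × 946 mm
Y2: ⌊946/2⌋ × 669 = 473 × 669 mm
Y3: ⌊669/2⌋ × 473 = 334 × 473 mm
Y4: ⌊473/2⌋ × 334 = 236 × 334 mm
Y5: ⌊334/2⌋ × 236 = 167 × 236 mm
Y6: ⌊236/2⌋ × 167 = 118 × 167 mm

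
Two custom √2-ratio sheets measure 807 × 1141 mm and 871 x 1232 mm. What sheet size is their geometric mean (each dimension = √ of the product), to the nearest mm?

Short side: √(807 · 871) = √702897 ≈ 838.4 → 838 mm
Long side: √(1141 · 1232) = √1405712 ≈ 1185.6 → 1186 mm

838 × 1186 mm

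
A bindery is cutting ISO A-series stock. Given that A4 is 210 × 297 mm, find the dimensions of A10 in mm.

26 × 37 mm

A5: ⌊297/2⌋ × 210 = 148 × 210 mm
A6: ⌊210/2⌋ × 148 = 105 × 148 mm
A7: ⌊148/2⌋ × 105 = 74 × 105 mm
A8: ⌊105/2⌋ × 74 = 52 × 74 mm
A9: ⌊74/2⌋ × 52 = 37 × 52 mm
A10: ⌊52/2⌋ × 37 = 26 × 37 mm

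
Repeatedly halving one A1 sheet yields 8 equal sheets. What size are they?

8 = 2^3, so 3 halving steps.
A1 → A2 → … → A4 after 3 steps.

A4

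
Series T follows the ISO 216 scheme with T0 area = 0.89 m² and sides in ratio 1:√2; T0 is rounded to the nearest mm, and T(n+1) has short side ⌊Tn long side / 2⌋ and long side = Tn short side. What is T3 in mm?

Let T0's short side be w mm. w · w√2 = 0.89 m² = 890,000 mm², so w ≈ 793.3 mm and w√2 ≈ 1121.9 mm → T0 = 793 × 1122 mm.
T1: ⌊1122/2⌋ × 793 = 561 × 793 mm
T2: ⌊793/2⌋ × 561 = 396 × 561 mm
T3: ⌊561/2⌋ × 396 = 280 × 396 mm

280 × 396 mm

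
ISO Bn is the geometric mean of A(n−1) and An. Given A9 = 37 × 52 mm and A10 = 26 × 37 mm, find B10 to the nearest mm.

Short side: √(37 · 26) = √962 ≈ 31.0 → 31 mm
Long side: √(52 · 37) = √1924 ≈ 43.9 → 44 mm

31 × 44 mm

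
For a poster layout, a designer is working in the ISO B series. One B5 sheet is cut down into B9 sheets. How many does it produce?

B5 = 176 × 250 mm; B9 = 44 × 62 mm.
Each halving step doubles the count; 4 steps from B5 to B9.
2^4 = 16.

16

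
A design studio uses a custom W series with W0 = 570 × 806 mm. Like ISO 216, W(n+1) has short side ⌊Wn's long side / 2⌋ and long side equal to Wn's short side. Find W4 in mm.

W1: ⌊806/2⌋ × 570 = 403 × 570 mm
W2: ⌊570/2⌋ × 403 = 285 × 403 mm
W3: ⌊403/2⌋ × 285 = 201 × 285 mm
W4: ⌊285/2⌋ × 201 = 142 × 201 mm

142 × 201 mm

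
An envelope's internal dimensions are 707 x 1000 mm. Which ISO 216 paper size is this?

Aspect ratio 1000/707 ≈ 1.414 — close to the ISO √2 ≈ 1.414.
In the B-series (B0 = 1000 × 1414 mm): B1 = 707 × 1000 mm.

B1 (707 × 1000 mm)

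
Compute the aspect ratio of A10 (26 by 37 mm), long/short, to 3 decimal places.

37 / 26 = 1.423
ISO 216 targets √2 ≈ 1.414; the +0.009 deviation is from mm rounding.

1.423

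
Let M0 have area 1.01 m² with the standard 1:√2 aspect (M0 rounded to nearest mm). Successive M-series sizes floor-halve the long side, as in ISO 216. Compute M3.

298 × 422 mm

Let M0's short side be w mm. w · w√2 = 1.01 m² = 1,010,000 mm², so w ≈ 845.1 mm and w√2 ≈ 1195.1 mm → M0 = 845 × 1195 mm.
M1: ⌊1195/2⌋ × 845 = 597 × 845 mm
M2: ⌊845/2⌋ × 597 = 422 × 597 mm
M3: ⌊597/2⌋ × 422 = 298 × 422 mm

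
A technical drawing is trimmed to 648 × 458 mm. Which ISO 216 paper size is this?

Aspect ratio 648/458 ≈ 1.415 — close to the ISO √2 ≈ 1.414.
In the C-series (envelope sizes, between A and B): C2 = 458 × 648 mm.

C2 (458 × 648 mm)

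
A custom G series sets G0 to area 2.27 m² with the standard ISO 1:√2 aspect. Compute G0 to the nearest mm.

Let the short side be w mm. Then w · w√2 = 2.27 m² = 2,270,000 mm².
w² = 2,270,000/√2, so w ≈ 1266.9 mm; long side = w√2 ≈ 1791.7 mm.

1267 × 1792 mm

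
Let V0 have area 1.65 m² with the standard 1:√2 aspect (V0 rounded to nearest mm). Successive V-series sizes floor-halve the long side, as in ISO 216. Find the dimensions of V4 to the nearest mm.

Let V0's short side be w mm. w · w√2 = 1.65 m² = 1,650,000 mm², so w ≈ 1080.2 mm and w√2 ≈ 1527.6 mm → V0 = 1080 × 1528 mm.
V1: ⌊1528/2⌋ × 1080 = 764 × 1080 mm
V2: ⌊1080/2⌋ × 764 = 540 × 764 mm
V3: ⌊764/2⌋ × 540 = 382 × 540 mm
V4: ⌊540/2⌋ × 382 = 270 × 382 mm

270 × 382 mm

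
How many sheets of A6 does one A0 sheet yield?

A0 = 841 × 1189 mm; A6 = 105 × 148 mm.
Each halving step doubles the count; 6 steps from A0 to A6.
2^6 = 64.

64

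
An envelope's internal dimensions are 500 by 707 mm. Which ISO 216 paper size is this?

Aspect ratio 707/500 ≈ 1.414 — close to the ISO √2 ≈ 1.414.
In the B-series (B0 = 1000 × 1414 mm): B2 = 500 × 707 mm.

B2 (500 × 707 mm)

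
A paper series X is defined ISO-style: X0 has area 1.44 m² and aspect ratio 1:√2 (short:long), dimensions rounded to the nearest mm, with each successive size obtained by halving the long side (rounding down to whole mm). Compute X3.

356 × 504 mm

Let X0's short side be w mm. w · w√2 = 1.44 m² = 1,440,000 mm², so w ≈ 1009.1 mm and w√2 ≈ 1427.0 mm → X0 = 1009 × 1427 mm.
X1: ⌊1427/2⌋ × 1009 = 713 × 1009 mm
X2: ⌊1009/2⌋ × 713 = 504 × 713 mm
X3: ⌊713/2⌋ × 504 = 356 × 504 mm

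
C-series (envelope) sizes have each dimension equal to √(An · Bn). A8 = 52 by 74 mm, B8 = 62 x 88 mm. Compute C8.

Short side: √(52 · 62) = √3224 ≈ 56.8 → 57 mm
Long side: √(74 · 88) = √6512 ≈ 80.7 → 81 mm

57 × 81 mm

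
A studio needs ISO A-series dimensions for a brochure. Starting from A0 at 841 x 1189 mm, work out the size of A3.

A1: ⌊1189/2⌋ × 841 = 594 × 841 mm
A2: ⌊841/2⌋ × 594 = 420 × 594 mm
A3: ⌊594/2⌋ × 420 = 297 × 420 mm

297 × 420 mm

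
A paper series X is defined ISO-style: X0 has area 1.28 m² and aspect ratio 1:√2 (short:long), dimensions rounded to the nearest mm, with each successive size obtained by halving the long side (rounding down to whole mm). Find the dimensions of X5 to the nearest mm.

Let X0's short side be w mm. w · w√2 = 1.28 m² = 1,280,000 mm², so w ≈ 951.4 mm and w√2 ≈ 1345.4 mm → X0 = 951 × 1345 mm.
X1: ⌊1345/2⌋ × 951 = 672 × 951 mm
X2: ⌊951/2⌋ × 672 = 475 × 672 mm
X3: ⌊672/2⌋ × 475 = 336 × 475 mm
X4: ⌊475/2⌋ × 336 = 237 × 336 mm
X5: ⌊336/2⌋ × 237 = 168 × 237 mm

168 × 237 mm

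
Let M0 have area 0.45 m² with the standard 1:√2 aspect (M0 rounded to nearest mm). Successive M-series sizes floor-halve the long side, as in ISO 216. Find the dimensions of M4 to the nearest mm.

141 × 199 mm

Let M0's short side be w mm. w · w√2 = 0.45 m² = 450,000 mm², so w ≈ 564.1 mm and w√2 ≈ 797.7 mm → M0 = 564 × 798 mm.
M1: ⌊798/2⌋ × 564 = 399 × 564 mm
M2: ⌊564/2⌋ × 399 = 282 × 399 mm
M3: ⌊399/2⌋ × 282 = 199 × 282 mm
M4: ⌊282/2⌋ × 199 = 141 × 199 mm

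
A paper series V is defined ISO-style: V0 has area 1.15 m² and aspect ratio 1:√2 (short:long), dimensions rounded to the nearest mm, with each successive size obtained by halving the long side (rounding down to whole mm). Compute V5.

Let V0's short side be w mm. w · w√2 = 1.15 m² = 1,150,000 mm², so w ≈ 901.8 mm and w√2 ≈ 1275.3 mm → V0 = 902 × 1275 mm.
V1: ⌊1275/2⌋ × 902 = 637 × 902 mm
V2: ⌊902/2⌋ × 637 = 451 × 637 mm
V3: ⌊637/2⌋ × 451 = 318 × 451 mm
V4: ⌊451/2⌋ × 318 = 225 × 318 mm
V5: ⌊318/2⌋ × 225 = 159 × 225 mm

159 × 225 mm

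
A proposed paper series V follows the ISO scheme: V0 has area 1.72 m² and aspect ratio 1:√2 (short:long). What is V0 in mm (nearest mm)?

1103 × 1560 mm

Let the short side be w mm. Then w · w√2 = 1.72 m² = 1,720,000 mm².
w² = 1,720,000/√2, so w ≈ 1102.8 mm; long side = w√2 ≈ 1559.6 mm.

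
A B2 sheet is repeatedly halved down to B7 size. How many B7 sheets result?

32

B2 = 500 × 707 mm; B7 = 88 × 125 mm.
Each halving step doubles the count; 5 steps from B2 to B7.
2^5 = 32.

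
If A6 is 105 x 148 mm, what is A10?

26 × 37 mm

A7: ⌊148/2⌋ × 105 = 74 × 105 mm
A8: ⌊105/2⌋ × 74 = 52 × 74 mm
A9: ⌊74/2⌋ × 52 = 37 × 52 mm
A10: ⌊52/2⌋ × 37 = 26 × 37 mm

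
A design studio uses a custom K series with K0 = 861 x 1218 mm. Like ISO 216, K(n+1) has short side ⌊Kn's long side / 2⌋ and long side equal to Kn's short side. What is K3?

K1: ⌊1218/2⌋ × 861 = 609 × 861 mm
K2: ⌊861/2⌋ × 609 = 430 × 609 mm
K3: ⌊609/2⌋ × 430 = 304 × 430 mm

304 × 430 mm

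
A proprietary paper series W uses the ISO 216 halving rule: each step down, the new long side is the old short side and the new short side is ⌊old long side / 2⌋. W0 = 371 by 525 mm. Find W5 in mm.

65 × 92 mm

W1: ⌊525/2⌋ × 371 = 262 × 371 mm
W2: ⌊371/2⌋ × 262 = 185 × 262 mm
W3: ⌊262/2⌋ × 185 = 131 × 185 mm
W4: ⌊185/2⌋ × 131 = 92 × 131 mm
W5: ⌊131/2⌋ × 92 = 65 × 92 mm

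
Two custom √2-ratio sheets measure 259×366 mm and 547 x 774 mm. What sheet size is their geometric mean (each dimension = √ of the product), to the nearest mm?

Short side: √(259 · 547) = √141673 ≈ 376.4 → 376 mm
Long side: √(366 · 774) = √283284 ≈ 532.2 → 532 mm

376 × 532 mm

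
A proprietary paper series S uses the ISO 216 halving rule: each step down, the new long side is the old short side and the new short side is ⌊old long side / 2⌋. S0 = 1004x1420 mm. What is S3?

S1: ⌊1420/2⌋ × 1004 = 710 × 1004 mm
S2: ⌊1004/2⌋ × 710 = 502 × 710 mm
S3: ⌊710/2⌋ × 502 = 355 × 502 mm

355 × 502 mm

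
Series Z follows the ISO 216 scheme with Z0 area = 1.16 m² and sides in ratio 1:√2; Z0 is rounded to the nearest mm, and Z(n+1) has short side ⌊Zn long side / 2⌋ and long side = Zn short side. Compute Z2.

Let Z0's short side be w mm. w · w√2 = 1.16 m² = 1,160,000 mm², so w ≈ 905.7 mm and w√2 ≈ 1280.8 mm → Z0 = 906 × 1281 mm.
Z1: ⌊1281/2⌋ × 906 = 640 × 906 mm
Z2: ⌊906/2⌋ × 640 = 453 × 640 mm

453 × 640 mm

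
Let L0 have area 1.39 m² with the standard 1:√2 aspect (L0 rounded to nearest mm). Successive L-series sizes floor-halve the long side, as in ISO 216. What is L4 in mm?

247 × 350 mm

Let L0's short side be w mm. w · w√2 = 1.39 m² = 1,390,000 mm², so w ≈ 991.4 mm and w√2 ≈ 1402.1 mm → L0 = 991 × 1402 mm.
L1: ⌊1402/2⌋ × 991 = 701 × 991 mm
L2: ⌊991/2⌋ × 701 = 495 × 701 mm
L3: ⌊701/2⌋ × 495 = 350 × 495 mm
L4: ⌊495/2⌋ × 350 = 247 × 350 mm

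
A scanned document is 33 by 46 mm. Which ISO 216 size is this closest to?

B10 (31 × 44 mm)

Aspect ratio 46/33 ≈ 1.394 (ISO target is √2 ≈ 1.414).
In the B-series (B0 = 1000 × 1414 mm): B10 = 31 × 44 mm.
Off by 4 mm total — nearest standard size.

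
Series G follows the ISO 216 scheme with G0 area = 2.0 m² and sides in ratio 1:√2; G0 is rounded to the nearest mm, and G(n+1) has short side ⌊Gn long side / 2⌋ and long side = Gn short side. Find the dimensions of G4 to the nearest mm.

297 × 420 mm

Let G0's short side be w mm. w · w√2 = 2.0 m² = 2,000,000 mm², so w ≈ 1189.2 mm and w√2 ≈ 1681.8 mm → G0 = 1189 × 1682 mm.
G1: ⌊1682/2⌋ × 1189 = 841 × 1189 mm
G2: ⌊1189/2⌋ × 841 = 594 × 841 mm
G3: ⌊841/2⌋ × 594 = 420 × 594 mm
G4: ⌊594/2⌋ × 420 = 297 × 420 mm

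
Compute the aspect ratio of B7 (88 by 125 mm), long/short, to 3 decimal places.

125 / 88 = 1.420
ISO 216 targets √2 ≈ 1.414; the +0.006 deviation is from mm rounding.

1.420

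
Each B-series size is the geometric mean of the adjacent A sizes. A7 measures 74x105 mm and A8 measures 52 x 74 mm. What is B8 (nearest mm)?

Short side: √(74 · 52) = √3848 ≈ 62.0 → 62 mm
Long side: √(105 · 74) = √7770 ≈ 88.1 → 88 mm

62 × 88 mm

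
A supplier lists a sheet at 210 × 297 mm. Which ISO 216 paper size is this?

Aspect ratio 297/210 ≈ 1.414 — close to the ISO √2 ≈ 1.414.
In the A-series (A0 area = 1 m²): A4 = 210 × 297 mm.

A4 (210 × 297 mm)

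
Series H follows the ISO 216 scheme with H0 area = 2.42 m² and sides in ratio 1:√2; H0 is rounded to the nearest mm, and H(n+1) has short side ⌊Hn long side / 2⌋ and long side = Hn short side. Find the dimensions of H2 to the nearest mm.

654 × 925 mm

Let H0's short side be w mm. w · w√2 = 2.42 m² = 2,420,000 mm², so w ≈ 1308.1 mm and w√2 ≈ 1850.0 mm → H0 = 1308 × 1850 mm.
H1: ⌊1850/2⌋ × 1308 = 925 × 1308 mm
H2: ⌊1308/2⌋ × 925 = 654 × 925 mm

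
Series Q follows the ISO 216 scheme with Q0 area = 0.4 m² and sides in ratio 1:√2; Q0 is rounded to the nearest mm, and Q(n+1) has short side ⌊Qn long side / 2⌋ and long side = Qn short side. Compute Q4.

Let Q0's short side be w mm. w · w√2 = 0.4 m² = 400,000 mm², so w ≈ 531.8 mm and w√2 ≈ 752.1 mm → Q0 = 532 × 752 mm.
Q1: ⌊752/2⌋ × 532 = 376 × 532 mm
Q2: ⌊532/2⌋ × 376 = 266 × 376 mm
Q3: ⌊376/2⌋ × 266 = 188 × 266 mm
Q4: ⌊266/2⌋ × 188 = 133 × 188 mm

133 × 188 mm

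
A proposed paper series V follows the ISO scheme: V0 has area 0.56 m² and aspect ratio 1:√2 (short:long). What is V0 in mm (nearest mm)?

Let the short side be w mm. Then w · w√2 = 0.56 m² = 560,000 mm².
w² = 560,000/√2, so w ≈ 629.3 mm; long side = w√2 ≈ 889.9 mm.

629 × 890 mm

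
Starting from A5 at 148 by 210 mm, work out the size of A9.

37 × 52 mm

A6: ⌊210/2⌋ × 148 = 105 × 148 mm
A7: ⌊148/2⌋ × 105 = 74 × 105 mm
A8: ⌊105/2⌋ × 74 = 52 × 74 mm
A9: ⌊74/2⌋ × 52 = 37 × 52 mm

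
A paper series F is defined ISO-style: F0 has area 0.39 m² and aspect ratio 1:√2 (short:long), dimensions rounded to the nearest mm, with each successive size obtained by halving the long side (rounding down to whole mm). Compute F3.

185 × 262 mm

Let F0's short side be w mm. w · w√2 = 0.39 m² = 390,000 mm², so w ≈ 525.1 mm and w√2 ≈ 742.7 mm → F0 = 525 × 743 mm.
F1: ⌊743/2⌋ × 525 = 371 × 525 mm
F2: ⌊525/2⌋ × 371 = 262 × 371 mm
F3: ⌊371/2⌋ × 262 = 185 × 262 mm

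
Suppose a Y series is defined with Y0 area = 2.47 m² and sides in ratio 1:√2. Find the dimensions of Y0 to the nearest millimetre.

1322 × 1869 mm

Let the short side be w mm. Then w · w√2 = 2.47 m² = 2,470,000 mm².
w² = 2,470,000/√2, so w ≈ 1321.6 mm; long side = w√2 ≈ 1869.0 mm.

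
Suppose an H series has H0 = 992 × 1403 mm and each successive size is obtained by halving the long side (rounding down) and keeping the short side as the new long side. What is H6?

124 × 175 mm

H1: ⌊1403/2⌋ × 992 = 701 × 992 mm
H2: ⌊992/2⌋ × 701 = 496 × 701 mm
H3: ⌊701/2⌋ × 496 = 350 × 496 mm
H4: ⌊496/2⌋ × 350 = 248 × 350 mm
H5: ⌊350/2⌋ × 248 = 175 × 248 mm
H6: ⌊248/2⌋ × 175 = 124 × 175 mm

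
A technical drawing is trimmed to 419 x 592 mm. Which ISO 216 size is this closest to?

Aspect ratio 592/419 ≈ 1.413 — close to the ISO √2 ≈ 1.414.
In the A-series (A0 area = 1 m²): A2 = 420 × 594 mm.
Off by 3 mm total — nearest standard size.

A2 (420 × 594 mm)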